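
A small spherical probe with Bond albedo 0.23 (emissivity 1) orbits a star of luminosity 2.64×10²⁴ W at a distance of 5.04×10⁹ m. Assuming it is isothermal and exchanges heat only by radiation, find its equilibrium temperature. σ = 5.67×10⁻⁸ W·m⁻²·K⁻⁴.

T ≈ 409 K

First find the stellar flux at distance d: S = L/(4πd²) = 2.64×10²⁴/(4π·(5.04×10⁹)²) = 8271 W/m².
For an isothermal sphere, absorbed (1−a)S·πr² = emitted σ·4πr²·T⁴, so T⁴ = (1−a)S/(4σ).
T⁴ = 0.770·8271/(4·5.67×10⁻⁸) = 2.808×10¹⁰ K⁴.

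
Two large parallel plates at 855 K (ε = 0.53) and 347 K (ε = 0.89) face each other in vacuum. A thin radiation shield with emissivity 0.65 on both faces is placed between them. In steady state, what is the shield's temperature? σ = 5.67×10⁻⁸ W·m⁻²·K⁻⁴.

T_s ≈ 689 K

In steady state the net flux on the hot side equals that on the cold side.
σ(T₁⁴−T_s⁴)/D₁ = σ(T_s⁴−T₂⁴)/D₂, with D₁ = 1/ε₁+1/ε_s−1 = 2.425, D₂ = 1/ε_s+1/ε₂−1 = 1.662.
Solve for T_s⁴: T_s⁴ = (D₂·T₁⁴ + D₁·T₂⁴)/(D₁+D₂) = 2.259×10¹¹ K⁴.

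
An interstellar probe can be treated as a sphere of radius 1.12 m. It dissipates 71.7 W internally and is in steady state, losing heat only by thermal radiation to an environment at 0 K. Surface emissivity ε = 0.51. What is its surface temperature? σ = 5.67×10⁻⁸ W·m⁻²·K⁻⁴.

Steady state: internal power = radiated power, P = εσA T⁴.
Radiating area A = 4πr² = 15.76 m².
T⁴ = P/(εσA) = 71.7/(0.51·5.67×10⁻⁸·15.76) = 1.573×10⁸ K⁴.
T = (1.573×10⁸)^(1/4).

T ≈ 112 K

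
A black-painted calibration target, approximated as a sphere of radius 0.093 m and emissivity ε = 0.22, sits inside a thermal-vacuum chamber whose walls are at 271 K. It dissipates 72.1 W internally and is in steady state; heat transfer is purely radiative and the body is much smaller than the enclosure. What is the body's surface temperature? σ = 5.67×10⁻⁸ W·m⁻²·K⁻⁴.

T ≈ 492 K

For a small grey body in a large enclosure, net radiated power = εσA(T⁴ − T_w⁴).
Steady state: P = εσA(T⁴ − T_w⁴) with A = 4πr² = 0.1087 m².
T⁴ = P/(εσA) + T_w⁴ = 72.1/(0.22·5.67×10⁻⁸·0.1087) + (271)⁴
    = 5.318×10¹⁰ + 5.394×10⁹ = 5.857×10¹⁰ K⁴.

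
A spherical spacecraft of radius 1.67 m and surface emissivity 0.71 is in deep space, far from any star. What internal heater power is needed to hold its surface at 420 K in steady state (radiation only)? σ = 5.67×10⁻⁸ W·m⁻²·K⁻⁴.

P = εσ·4πr²·T⁴.
4πr² = 35.05 m²; T⁴ = 3.112×10¹⁰ K⁴.
P = 0.71·5.67×10⁻⁸·35.05·3.112×10¹⁰.

P ≈ 43900 W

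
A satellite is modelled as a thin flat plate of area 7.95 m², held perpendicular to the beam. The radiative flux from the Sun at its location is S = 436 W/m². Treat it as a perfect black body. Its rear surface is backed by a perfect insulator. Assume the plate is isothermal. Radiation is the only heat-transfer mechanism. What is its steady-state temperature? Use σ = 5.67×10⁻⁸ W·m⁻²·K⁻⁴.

T ≈ 296 K

At equilibrium, absorbed power = emitted power.
Absorbing cross-section = A = 7.950 m²; emitting surface = A = 7.950 m² (ratio 1).
S·A_cross = εσ·A_surf·T⁴  ⇒  T⁴ = S/(1σ).
T⁴ = 1.00·436/(1·5.67×10⁻⁸) = 7.690×10⁹ K⁴.
T = (7.690×10⁹)^(1/4).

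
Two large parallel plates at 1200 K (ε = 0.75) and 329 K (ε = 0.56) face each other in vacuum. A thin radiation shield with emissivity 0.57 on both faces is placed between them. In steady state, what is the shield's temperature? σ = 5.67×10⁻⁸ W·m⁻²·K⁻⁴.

In steady state the net flux on the hot side equals that on the cold side.
σ(T₁⁴−T_s⁴)/D₁ = σ(T_s⁴−T₂⁴)/D₂, with D₁ = 1/ε₁+1/ε_s−1 = 2.088, D₂ = 1/ε_s+1/ε₂−1 = 2.540.
Solve for T_s⁴: T_s⁴ = (D₂·T₁⁴ + D₁·T₂⁴)/(D₁+D₂) = 1.143×10¹² K⁴.

T_s ≈ 1030 K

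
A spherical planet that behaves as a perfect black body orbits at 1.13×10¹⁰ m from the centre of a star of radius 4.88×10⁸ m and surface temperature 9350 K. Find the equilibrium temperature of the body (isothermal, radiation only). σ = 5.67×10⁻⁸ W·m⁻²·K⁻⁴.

T ≈ 1370 K

The star's surface emits σT_*⁴; at distance d the flux is S = σT_*⁴(R_*/d)².
S = 5.67×10⁻⁸·(9350)⁴·(4.88×10⁸/1.13×10¹⁰)² = 8.082×10⁵ W/m².
For an isothermal sphere T⁴ = (1−a)S/(4σ) = 3.563×10¹² K⁴.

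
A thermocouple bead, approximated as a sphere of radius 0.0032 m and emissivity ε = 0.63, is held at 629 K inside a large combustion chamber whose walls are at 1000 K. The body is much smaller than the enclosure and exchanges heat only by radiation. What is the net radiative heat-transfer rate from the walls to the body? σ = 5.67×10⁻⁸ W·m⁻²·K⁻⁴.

P_net ≈ 3.88 W

For a small grey body in a large enclosure: P_net = εσA(T_body⁴ − T_wall⁴).
A = 4πr² = 1.287×10⁻⁴ m²; T_body⁴ − T_wall⁴ = 1.565×10¹¹ − 1.000×10¹² = -8.435×10¹¹ K⁴.
|P_net| = 0.63·5.67×10⁻⁸·1.287×10⁻⁴·8.435×10¹¹.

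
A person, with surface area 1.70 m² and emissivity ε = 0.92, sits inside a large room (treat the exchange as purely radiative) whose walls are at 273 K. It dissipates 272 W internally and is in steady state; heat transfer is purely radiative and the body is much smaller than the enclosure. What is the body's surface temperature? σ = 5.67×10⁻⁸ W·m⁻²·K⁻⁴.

T ≈ 305 K

For a small grey body in a large enclosure, net radiated power = εσA(T⁴ − T_w⁴).
Steady state: P = εσA(T⁴ − T_w⁴) with A = 1.70 m².
T⁴ = P/(εσA) + T_w⁴ = 272/(0.92·5.67×10⁻⁸·1.700) + (273)⁴
    = 3.067×10⁹ + 5.555×10⁹ = 8.622×10⁹ K⁴.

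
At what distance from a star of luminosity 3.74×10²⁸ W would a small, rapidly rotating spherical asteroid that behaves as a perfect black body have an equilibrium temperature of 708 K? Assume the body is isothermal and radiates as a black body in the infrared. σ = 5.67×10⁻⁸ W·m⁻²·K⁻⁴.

d ≈ 2.29×10¹¹ m

For an isothermal black-emitting sphere, (1−a)S·πr² = σ·4πr²·T⁴ ⇒ S = 4σT⁴/(1−a).
S = 4·5.67×10⁻⁸·(708)⁴/1.00 = 56990 W/m².
Flux falls as S = L/(4πd²), so d = √(L/(4πS)) = √(3.74×10²⁸/(4π·56990)).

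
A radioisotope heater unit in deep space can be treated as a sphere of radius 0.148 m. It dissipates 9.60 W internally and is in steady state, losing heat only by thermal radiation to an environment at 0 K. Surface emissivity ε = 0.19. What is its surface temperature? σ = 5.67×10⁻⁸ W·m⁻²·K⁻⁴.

T ≈ 239 K

Steady state: internal power = radiated power, P = εσA T⁴.
Radiating area A = 4πr² = 0.2753 m².
T⁴ = P/(εσA) = 9.60/(0.19·5.67×10⁻⁸·0.2753) = 3.237×10⁹ K⁴.
T = (3.237×10⁹)^(1/4).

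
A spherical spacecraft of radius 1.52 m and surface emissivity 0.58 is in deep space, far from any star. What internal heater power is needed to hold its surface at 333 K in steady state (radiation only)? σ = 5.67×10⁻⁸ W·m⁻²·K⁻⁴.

P = εσ·4πr²·T⁴.
4πr² = 29.03 m²; T⁴ = 1.230×10¹⁰ K⁴.
P = 0.58·5.67×10⁻⁸·29.03·1.230×10¹⁰.

P ≈ 11700 W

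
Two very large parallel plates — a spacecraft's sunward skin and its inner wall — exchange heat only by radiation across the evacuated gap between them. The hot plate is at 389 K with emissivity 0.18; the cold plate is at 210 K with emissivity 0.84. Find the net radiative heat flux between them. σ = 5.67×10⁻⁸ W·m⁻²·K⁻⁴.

For two infinite grey parallel plates, q = σ(T₁⁴ − T₂⁴)/(1/ε₁ + 1/ε₂ − 1).
T₁⁴ − T₂⁴ = 2.290×10¹⁰ − 1.945×10⁹ = 2.095×10¹⁰ K⁴.
1/ε₁ + 1/ε₂ − 1 = 5.556 + 1.190 − 1 = 5.746.
q = 5.67×10⁻⁸ × 2.095×10¹⁰ / 5.746.

q ≈ 207 W/m²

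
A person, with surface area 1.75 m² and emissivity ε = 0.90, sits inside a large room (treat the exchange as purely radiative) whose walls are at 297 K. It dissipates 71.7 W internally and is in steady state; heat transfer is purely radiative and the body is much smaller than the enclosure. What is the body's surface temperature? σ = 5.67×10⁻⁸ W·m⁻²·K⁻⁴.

T ≈ 304 K

For a small grey body in a large enclosure, net radiated power = εσA(T⁴ − T_w⁴).
Steady state: P = εσA(T⁴ − T_w⁴) with A = 1.75 m².
T⁴ = P/(εσA) + T_w⁴ = 71.7/(0.90·5.67×10⁻⁸·1.750) + (297)⁴
    = 8.029×10⁸ + 7.781×10⁹ = 8.584×10⁹ K⁴.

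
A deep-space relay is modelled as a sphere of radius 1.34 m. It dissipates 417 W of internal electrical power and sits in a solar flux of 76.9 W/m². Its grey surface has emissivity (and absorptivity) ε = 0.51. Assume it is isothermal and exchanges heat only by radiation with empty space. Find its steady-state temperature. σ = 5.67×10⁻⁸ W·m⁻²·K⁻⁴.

T ≈ 177 K

At steady state, absorbed solar power + internal power = radiated power.
Absorbed: α·S·A_cross = 0.51·76.9·5.641 = 221.2 W (cross-section πr²).
Total input = 221.2 + 417 = 638.2 W.
Radiated: εσ·A_surf·T⁴ with A_surf = 4πr² = 22.56 m².
T⁴ = 638.2/(0.51·5.67×10⁻⁸·22.56) = 9.782×10⁸ K⁴.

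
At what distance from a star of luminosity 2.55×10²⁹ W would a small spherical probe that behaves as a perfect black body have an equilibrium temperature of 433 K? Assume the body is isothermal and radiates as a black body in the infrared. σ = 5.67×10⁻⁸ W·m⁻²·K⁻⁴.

For an isothermal black-emitting sphere, (1−a)S·πr² = σ·4πr²·T⁴ ⇒ S = 4σT⁴/(1−a).
S = 4·5.67×10⁻⁸·(433)⁴/1.00 = 7973 W/m².
Flux falls as S = L/(4πd²), so d = √(L/(4πS)) = √(2.55×10²⁹/(4π·7973)).

d ≈ 1.60×10¹² m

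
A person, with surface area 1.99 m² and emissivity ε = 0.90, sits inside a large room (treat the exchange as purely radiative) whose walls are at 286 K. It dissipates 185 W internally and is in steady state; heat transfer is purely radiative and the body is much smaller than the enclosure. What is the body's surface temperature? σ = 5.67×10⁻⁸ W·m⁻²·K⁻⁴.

T ≈ 304 K

For a small grey body in a large enclosure, net radiated power = εσA(T⁴ − T_w⁴).
Steady state: P = εσA(T⁴ − T_w⁴) with A = 1.99 m².
T⁴ = P/(εσA) + T_w⁴ = 185/(0.90·5.67×10⁻⁸·1.990) + (286)⁴
    = 1.822×10⁹ + 6.691×10⁹ = 8.512×10⁹ K⁴.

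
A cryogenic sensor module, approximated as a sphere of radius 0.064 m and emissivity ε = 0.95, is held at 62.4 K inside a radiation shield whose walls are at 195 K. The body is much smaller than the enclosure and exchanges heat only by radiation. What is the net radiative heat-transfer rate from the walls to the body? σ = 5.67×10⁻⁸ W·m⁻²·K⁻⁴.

P_net ≈ 3.97 W

For a small grey body in a large enclosure: P_net = εσA(T_body⁴ − T_wall⁴).
A = 4πr² = 0.05147 m²; T_body⁴ − T_wall⁴ = 1.516×10⁷ − 1.446×10⁹ = -1.431×10⁹ K⁴.
|P_net| = 0.95·5.67×10⁻⁸·0.05147·1.431×10⁹.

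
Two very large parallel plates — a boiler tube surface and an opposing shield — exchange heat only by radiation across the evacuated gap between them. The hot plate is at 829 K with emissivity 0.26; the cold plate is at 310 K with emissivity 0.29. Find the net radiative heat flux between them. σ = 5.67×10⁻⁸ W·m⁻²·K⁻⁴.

q ≈ 4170 W/m²

For two infinite grey parallel plates, q = σ(T₁⁴ − T₂⁴)/(1/ε₁ + 1/ε₂ − 1).
T₁⁴ − T₂⁴ = 4.723×10¹¹ − 9.235×10⁹ = 4.631×10¹¹ K⁴.
1/ε₁ + 1/ε₂ − 1 = 3.846 + 3.448 − 1 = 6.294.
q = 5.67×10⁻⁸ × 4.631×10¹¹ / 6.294.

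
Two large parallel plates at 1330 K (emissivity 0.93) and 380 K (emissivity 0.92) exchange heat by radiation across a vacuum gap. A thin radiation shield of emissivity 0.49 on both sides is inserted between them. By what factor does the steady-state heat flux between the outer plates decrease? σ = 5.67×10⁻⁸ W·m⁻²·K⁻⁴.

Without shield: q₀ = σΔ(T⁴)/(1/ε₁+1/ε₂−1) with denominator 1.162.
With shield the two gaps are in series; the resistances add: (1/ε₁+1/ε_s−1)+(1/ε_s+1/ε₂−1) = 2.116+2.128 = 4.244.
Heat-flux ratio q₀/q = 4.244/1.162.

factor ≈ 3.65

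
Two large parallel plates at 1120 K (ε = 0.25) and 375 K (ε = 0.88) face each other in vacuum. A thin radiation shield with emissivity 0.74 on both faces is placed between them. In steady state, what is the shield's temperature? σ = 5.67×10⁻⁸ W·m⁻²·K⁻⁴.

T_s ≈ 803 K

In steady state the net flux on the hot side equals that on the cold side.
σ(T₁⁴−T_s⁴)/D₁ = σ(T_s⁴−T₂⁴)/D₂, with D₁ = 1/ε₁+1/ε_s−1 = 4.351, D₂ = 1/ε_s+1/ε₂−1 = 1.488.
Solve for T_s⁴: T_s⁴ = (D₂·T₁⁴ + D₁·T₂⁴)/(D₁+D₂) = 4.156×10¹¹ K⁴.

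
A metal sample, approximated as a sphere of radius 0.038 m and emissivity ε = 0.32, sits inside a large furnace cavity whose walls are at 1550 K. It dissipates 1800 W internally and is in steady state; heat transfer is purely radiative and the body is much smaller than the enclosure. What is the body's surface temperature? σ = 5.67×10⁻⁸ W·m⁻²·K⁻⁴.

For a small grey body in a large enclosure, net radiated power = εσA(T⁴ − T_w⁴).
Steady state: P = εσA(T⁴ − T_w⁴) with A = 4πr² = 0.01815 m².
T⁴ = P/(εσA) + T_w⁴ = 1800/(0.32·5.67×10⁻⁸·0.01815) + (1550)⁴
    = 5.467×10¹² + 5.772×10¹² = 1.124×10¹³ K⁴.

T ≈ 1830 K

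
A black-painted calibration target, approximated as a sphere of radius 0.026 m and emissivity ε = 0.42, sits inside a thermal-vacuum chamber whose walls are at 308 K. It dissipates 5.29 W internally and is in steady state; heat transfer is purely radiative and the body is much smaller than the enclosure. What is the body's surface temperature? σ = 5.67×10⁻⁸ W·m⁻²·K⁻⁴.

T ≈ 433 K

For a small grey body in a large enclosure, net radiated power = εσA(T⁴ − T_w⁴).
Steady state: P = εσA(T⁴ − T_w⁴) with A = 4πr² = 0.008495 m².
T⁴ = P/(εσA) + T_w⁴ = 5.29/(0.42·5.67×10⁻⁸·0.008495) + (308)⁴
    = 2.615×10¹⁰ + 8.999×10⁹ = 3.515×10¹⁰ K⁴.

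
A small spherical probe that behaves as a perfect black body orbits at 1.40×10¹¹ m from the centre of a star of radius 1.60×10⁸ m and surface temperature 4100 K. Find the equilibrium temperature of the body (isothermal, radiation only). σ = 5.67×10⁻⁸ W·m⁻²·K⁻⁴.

T ≈ 98.0 K

The star's surface emits σT_*⁴; at distance d the flux is S = σT_*⁴(R_*/d)².
S = 5.67×10⁻⁸·(4100)⁴·(1.60×10⁸/1.40×10¹¹)² = 20.93 W/m².
For an isothermal sphere T⁴ = (1−a)S/(4σ) = 9.227×10⁷ K⁴.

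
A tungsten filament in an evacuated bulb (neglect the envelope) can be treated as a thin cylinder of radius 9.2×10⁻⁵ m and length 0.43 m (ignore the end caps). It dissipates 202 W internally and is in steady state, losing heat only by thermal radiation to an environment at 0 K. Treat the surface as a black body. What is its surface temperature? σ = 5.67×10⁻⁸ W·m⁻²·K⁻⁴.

T ≈ 1950 K

Steady state: internal power = radiated power, P = εσA T⁴.
Radiating area A = 2πrL = 2.486×10⁻⁴ m².
T⁴ = P/(εσA) = 202/(1.0·5.67×10⁻⁸·2.486×10⁻⁴) = 1.433×10¹³ K⁴.
T = (1.433×10¹³)^(1/4).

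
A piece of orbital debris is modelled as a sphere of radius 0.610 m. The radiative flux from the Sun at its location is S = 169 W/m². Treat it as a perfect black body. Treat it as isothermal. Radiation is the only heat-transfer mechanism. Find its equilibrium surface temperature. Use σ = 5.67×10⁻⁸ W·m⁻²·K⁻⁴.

At equilibrium, absorbed power = emitted power.
Absorbing cross-section = πr² = 1.169 m²; emitting surface = 4πr² = 4.676 m² (ratio 4).
S·A_cross = εσ·A_surf·T⁴  ⇒  T⁴ = S/(4σ).
T⁴ = 1.00·169/(4·5.67×10⁻⁸) = 7.451×10⁸ K⁴.
T = (7.451×10⁸)^(1/4).

T ≈ 165 K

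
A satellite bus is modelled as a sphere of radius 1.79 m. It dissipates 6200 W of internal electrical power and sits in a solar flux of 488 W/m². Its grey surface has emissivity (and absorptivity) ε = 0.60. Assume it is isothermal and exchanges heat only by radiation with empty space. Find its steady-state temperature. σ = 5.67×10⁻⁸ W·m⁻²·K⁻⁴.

T ≈ 286 K

At steady state, absorbed solar power + internal power = radiated power.
Absorbed: α·S·A_cross = 0.60·488·10.07 = 2947 W (cross-section πr²).
Total input = 2947 + 6200 = 9147 W.
Radiated: εσ·A_surf·T⁴ with A_surf = 4πr² = 40.26 m².
T⁴ = 9147/(0.60·5.67×10⁻⁸·40.26) = 6.678×10⁹ K⁴.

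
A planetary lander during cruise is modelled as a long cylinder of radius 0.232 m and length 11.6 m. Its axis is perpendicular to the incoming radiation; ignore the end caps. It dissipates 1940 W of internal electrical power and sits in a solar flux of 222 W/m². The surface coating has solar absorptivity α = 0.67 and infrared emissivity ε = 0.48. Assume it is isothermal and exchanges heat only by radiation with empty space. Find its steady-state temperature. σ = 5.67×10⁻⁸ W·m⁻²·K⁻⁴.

At steady state, absorbed solar power + internal power = radiated power.
Absorbed: α·S·A_cross = 0.67·222·5.382 = 800.6 W (cross-section 2rL).
Total input = 800.6 + 1940 = 2741 W.
Radiated: εσ·A_surf·T⁴ with A_surf = 2πrL = 16.91 m².
T⁴ = 2741/(0.48·5.67×10⁻⁸·16.91) = 5.955×10⁹ K⁴.

T ≈ 278 K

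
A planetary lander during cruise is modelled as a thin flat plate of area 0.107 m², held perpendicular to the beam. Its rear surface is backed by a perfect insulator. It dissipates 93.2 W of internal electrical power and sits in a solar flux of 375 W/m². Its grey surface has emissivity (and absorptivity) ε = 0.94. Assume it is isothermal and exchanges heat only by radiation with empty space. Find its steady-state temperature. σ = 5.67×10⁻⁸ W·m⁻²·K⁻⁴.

At steady state, absorbed solar power + internal power = radiated power.
Absorbed: α·S·A_cross = 0.94·375·0.1070 = 37.72 W (cross-section A).
Total input = 37.72 + 93.2 = 130.9 W.
Radiated: εσ·A_surf·T⁴ with A_surf = A = 0.1070 m².
T⁴ = 130.9/(0.94·5.67×10⁻⁸·0.1070) = 2.296×10¹⁰ K⁴.

T ≈ 389 K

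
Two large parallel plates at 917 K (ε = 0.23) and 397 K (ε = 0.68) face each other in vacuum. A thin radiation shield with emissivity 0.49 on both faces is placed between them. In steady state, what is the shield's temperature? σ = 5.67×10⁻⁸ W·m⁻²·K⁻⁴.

In steady state the net flux on the hot side equals that on the cold side.
σ(T₁⁴−T_s⁴)/D₁ = σ(T_s⁴−T₂⁴)/D₂, with D₁ = 1/ε₁+1/ε_s−1 = 5.389, D₂ = 1/ε_s+1/ε₂−1 = 2.511.
Solve for T_s⁴: T_s⁴ = (D₂·T₁⁴ + D₁·T₂⁴)/(D₁+D₂) = 2.417×10¹¹ K⁴.

T_s ≈ 701 K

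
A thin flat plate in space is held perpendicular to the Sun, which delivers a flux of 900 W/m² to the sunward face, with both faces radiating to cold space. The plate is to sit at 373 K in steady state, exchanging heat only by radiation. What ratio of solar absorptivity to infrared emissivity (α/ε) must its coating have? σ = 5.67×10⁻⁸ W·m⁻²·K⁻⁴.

Balance: αS·A = εσ·2A·T⁴ ⇒ α/ε = 2σT⁴/S.
α/ε = 2·5.67×10⁻⁸·(373)⁴/900 = 2·5.67×10⁻⁸·1.936×10¹⁰/900.

α/ε ≈ 2.44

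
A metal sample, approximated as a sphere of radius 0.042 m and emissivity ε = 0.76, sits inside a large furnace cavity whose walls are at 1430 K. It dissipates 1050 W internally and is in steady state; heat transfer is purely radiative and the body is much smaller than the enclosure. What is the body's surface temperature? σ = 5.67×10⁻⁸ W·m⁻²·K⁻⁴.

For a small grey body in a large enclosure, net radiated power = εσA(T⁴ − T_w⁴).
Steady state: P = εσA(T⁴ − T_w⁴) with A = 4πr² = 0.02217 m².
T⁴ = P/(εσA) + T_w⁴ = 1050/(0.76·5.67×10⁻⁸·0.02217) + (1430)⁴
    = 1.099×10¹² + 4.182×10¹² = 5.281×10¹² K⁴.

T ≈ 1520 K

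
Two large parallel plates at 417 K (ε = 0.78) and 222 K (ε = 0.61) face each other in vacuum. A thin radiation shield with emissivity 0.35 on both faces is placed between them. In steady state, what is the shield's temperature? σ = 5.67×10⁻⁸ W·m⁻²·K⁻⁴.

In steady state the net flux on the hot side equals that on the cold side.
σ(T₁⁴−T_s⁴)/D₁ = σ(T_s⁴−T₂⁴)/D₂, with D₁ = 1/ε₁+1/ε_s−1 = 3.139, D₂ = 1/ε_s+1/ε₂−1 = 3.496.
Solve for T_s⁴: T_s⁴ = (D₂·T₁⁴ + D₁·T₂⁴)/(D₁+D₂) = 1.708×10¹⁰ K⁴.

T_s ≈ 362 K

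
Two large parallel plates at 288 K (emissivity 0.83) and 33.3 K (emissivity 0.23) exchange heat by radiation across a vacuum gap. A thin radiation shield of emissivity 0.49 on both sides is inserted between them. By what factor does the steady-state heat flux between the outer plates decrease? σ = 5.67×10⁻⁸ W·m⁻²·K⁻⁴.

Without shield: q₀ = σΔ(T⁴)/(1/ε₁+1/ε₂−1) with denominator 4.553.
With shield the two gaps are in series; the resistances add: (1/ε₁+1/ε_s−1)+(1/ε_s+1/ε₂−1) = 2.246+5.389 = 7.634.
Heat-flux ratio q₀/q = 7.634/4.553.

factor ≈ 1.68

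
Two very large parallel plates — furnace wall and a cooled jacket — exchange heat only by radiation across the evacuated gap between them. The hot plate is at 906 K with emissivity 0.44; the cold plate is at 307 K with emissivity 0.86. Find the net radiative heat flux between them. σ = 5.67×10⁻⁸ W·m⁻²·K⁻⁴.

q ≈ 15500 W/m²

For two infinite grey parallel plates, q = σ(T₁⁴ − T₂⁴)/(1/ε₁ + 1/ε₂ − 1).
T₁⁴ − T₂⁴ = 6.738×10¹¹ − 8.883×10⁹ = 6.649×10¹¹ K⁴.
1/ε₁ + 1/ε₂ − 1 = 2.273 + 1.163 − 1 = 2.436.
q = 5.67×10⁻⁸ × 6.649×10¹¹ / 2.436.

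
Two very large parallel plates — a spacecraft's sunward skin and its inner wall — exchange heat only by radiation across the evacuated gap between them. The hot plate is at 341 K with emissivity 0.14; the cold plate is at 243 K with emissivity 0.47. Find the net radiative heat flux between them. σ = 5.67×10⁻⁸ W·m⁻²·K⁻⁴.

For two infinite grey parallel plates, q = σ(T₁⁴ − T₂⁴)/(1/ε₁ + 1/ε₂ − 1).
T₁⁴ − T₂⁴ = 1.352×10¹⁰ − 3.487×10⁹ = 1.003×10¹⁰ K⁴.
1/ε₁ + 1/ε₂ − 1 = 7.143 + 2.128 − 1 = 8.271.
q = 5.67×10⁻⁸ × 1.003×10¹⁰ / 8.271.

q ≈ 68.8 W/m²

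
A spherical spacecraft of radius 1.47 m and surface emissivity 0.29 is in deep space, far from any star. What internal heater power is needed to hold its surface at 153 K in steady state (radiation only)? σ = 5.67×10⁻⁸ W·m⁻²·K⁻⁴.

P ≈ 245 W

P = εσ·4πr²·T⁴.
4πr² = 27.15 m²; T⁴ = 5.480×10⁸ K⁴.
P = 0.29·5.67×10⁻⁸·27.15·5.480×10⁸.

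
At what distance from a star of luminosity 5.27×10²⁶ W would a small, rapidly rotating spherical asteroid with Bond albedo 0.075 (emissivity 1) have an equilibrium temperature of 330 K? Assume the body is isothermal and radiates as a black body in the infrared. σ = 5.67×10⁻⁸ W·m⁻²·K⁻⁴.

d ≈ 1.20×10¹¹ m

For an isothermal black-emitting sphere, (1−a)S·πr² = σ·4πr²·T⁴ ⇒ S = 4σT⁴/(1−a).
S = 4·5.67×10⁻⁸·(330)⁴/0.925 = 2908 W/m².
Flux falls as S = L/(4πd²), so d = √(L/(4πS)) = √(5.27×10²⁶/(4π·2908)).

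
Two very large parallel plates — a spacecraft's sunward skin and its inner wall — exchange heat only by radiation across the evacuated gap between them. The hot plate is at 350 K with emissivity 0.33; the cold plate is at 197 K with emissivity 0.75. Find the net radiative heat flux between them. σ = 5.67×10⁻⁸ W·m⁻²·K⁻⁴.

q ≈ 228 W/m²

For two infinite grey parallel plates, q = σ(T₁⁴ − T₂⁴)/(1/ε₁ + 1/ε₂ − 1).
T₁⁴ − T₂⁴ = 1.501×10¹⁰ − 1.506×10⁹ = 1.350×10¹⁰ K⁴.
1/ε₁ + 1/ε₂ − 1 = 3.030 + 1.333 − 1 = 3.364.
q = 5.67×10⁻⁸ × 1.350×10¹⁰ / 3.364.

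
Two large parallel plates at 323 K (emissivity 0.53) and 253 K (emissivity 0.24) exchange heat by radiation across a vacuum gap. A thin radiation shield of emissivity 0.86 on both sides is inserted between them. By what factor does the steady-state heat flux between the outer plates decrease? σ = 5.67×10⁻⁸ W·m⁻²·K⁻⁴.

factor ≈ 1.26

Without shield: q₀ = σΔ(T⁴)/(1/ε₁+1/ε₂−1) with denominator 5.053.
With shield the two gaps are in series; the resistances add: (1/ε₁+1/ε_s−1)+(1/ε_s+1/ε₂−1) = 2.050+4.329 = 6.379.
Heat-flux ratio q₀/q = 6.379/5.053.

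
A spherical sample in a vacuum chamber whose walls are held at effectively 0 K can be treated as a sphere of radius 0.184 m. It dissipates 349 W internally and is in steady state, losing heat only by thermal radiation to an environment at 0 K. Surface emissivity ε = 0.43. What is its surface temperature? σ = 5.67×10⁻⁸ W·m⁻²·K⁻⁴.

Steady state: internal power = radiated power, P = εσA T⁴.
Radiating area A = 4πr² = 0.4254 m².
T⁴ = P/(εσA) = 349/(0.43·5.67×10⁻⁸·0.4254) = 3.365×10¹⁰ K⁴.
T = (3.365×10¹⁰)^(1/4).

T ≈ 428 K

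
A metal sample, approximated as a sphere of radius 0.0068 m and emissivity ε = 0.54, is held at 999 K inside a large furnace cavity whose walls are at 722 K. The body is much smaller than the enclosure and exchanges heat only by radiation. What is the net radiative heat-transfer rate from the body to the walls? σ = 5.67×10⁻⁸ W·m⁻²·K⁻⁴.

For a small grey body in a large enclosure: P_net = εσA(T_body⁴ − T_wall⁴).
A = 4πr² = 5.811×10⁻⁴ m²; T_body⁴ − T_wall⁴ = 9.960×10¹¹ − 2.717×10¹¹ = 7.243×10¹¹ K⁴.
|P_net| = 0.54·5.67×10⁻⁸·5.811×10⁻⁴·7.243×10¹¹.

P_net ≈ 12.9 W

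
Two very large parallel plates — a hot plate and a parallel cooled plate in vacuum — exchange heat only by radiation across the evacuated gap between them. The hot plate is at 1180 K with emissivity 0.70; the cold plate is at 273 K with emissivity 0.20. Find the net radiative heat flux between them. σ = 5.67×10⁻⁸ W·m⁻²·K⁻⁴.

q ≈ 20200 W/m²

For two infinite grey parallel plates, q = σ(T₁⁴ − T₂⁴)/(1/ε₁ + 1/ε₂ − 1).
T₁⁴ − T₂⁴ = 1.939×10¹² − 5.555×10⁹ = 1.933×10¹² K⁴.
1/ε₁ + 1/ε₂ − 1 = 1.429 + 5.000 − 1 = 5.429.
q = 5.67×10⁻⁸ × 1.933×10¹² / 5.429.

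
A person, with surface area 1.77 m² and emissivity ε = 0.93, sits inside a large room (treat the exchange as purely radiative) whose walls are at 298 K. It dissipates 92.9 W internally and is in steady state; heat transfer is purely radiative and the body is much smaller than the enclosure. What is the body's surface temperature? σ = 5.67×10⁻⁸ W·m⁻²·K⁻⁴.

For a small grey body in a large enclosure, net radiated power = εσA(T⁴ − T_w⁴).
Steady state: P = εσA(T⁴ − T_w⁴) with A = 1.77 m².
T⁴ = P/(εσA) + T_w⁴ = 92.9/(0.93·5.67×10⁻⁸·1.770) + (298)⁴
    = 9.954×10⁸ + 7.886×10⁹ = 8.882×10⁹ K⁴.

T ≈ 307 K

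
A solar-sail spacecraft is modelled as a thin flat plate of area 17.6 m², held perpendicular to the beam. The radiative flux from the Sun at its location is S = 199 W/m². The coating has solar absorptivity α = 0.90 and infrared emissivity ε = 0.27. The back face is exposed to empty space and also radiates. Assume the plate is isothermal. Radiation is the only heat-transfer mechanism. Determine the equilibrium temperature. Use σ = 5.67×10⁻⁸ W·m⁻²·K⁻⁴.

At equilibrium, absorbed power = emitted power.
Absorbing cross-section = A = 17.60 m²; emitting surface = 2A = 35.20 m² (ratio 2).
αS·A_cross = εσ·A_surf·T⁴  ⇒  T⁴ = αS/(ε·2σ).
T⁴ = 0.900·199/(0.27·2·5.67×10⁻⁸) = 5.850×10⁹ K⁴.
T = (5.850×10⁹)^(1/4).

T ≈ 277 K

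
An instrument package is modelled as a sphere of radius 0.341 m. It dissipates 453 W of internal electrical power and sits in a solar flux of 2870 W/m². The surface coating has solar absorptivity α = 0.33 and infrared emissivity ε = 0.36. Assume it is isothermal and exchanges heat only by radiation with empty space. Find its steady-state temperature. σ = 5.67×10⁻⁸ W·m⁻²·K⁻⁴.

At steady state, absorbed solar power + internal power = radiated power.
Absorbed: α·S·A_cross = 0.33·2870·0.3653 = 346.0 W (cross-section πr²).
Total input = 346.0 + 453 = 799.0 W.
Radiated: εσ·A_surf·T⁴ with A_surf = 4πr² = 1.461 m².
T⁴ = 799.0/(0.36·5.67×10⁻⁸·1.461) = 2.679×10¹⁰ K⁴.

T ≈ 405 K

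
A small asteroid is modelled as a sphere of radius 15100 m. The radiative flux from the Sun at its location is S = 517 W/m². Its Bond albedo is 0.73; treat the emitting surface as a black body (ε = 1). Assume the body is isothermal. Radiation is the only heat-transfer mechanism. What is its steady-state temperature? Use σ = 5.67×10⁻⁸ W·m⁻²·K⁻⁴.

T ≈ 158 K

At equilibrium, absorbed power = emitted power.
Absorbing cross-section = πr² = 7.163×10⁸ m²; emitting surface = 4πr² = 2.865×10⁹ m² (ratio 4).
(1−a)S·A_cross = εσ·A_surf·T⁴  ⇒  T⁴ = (1−a)S/(4σ).
T⁴ = 0.270·517/(4·5.67×10⁻⁸) = 6.155×10⁸ K⁴.
T = (6.155×10⁸)^(1/4).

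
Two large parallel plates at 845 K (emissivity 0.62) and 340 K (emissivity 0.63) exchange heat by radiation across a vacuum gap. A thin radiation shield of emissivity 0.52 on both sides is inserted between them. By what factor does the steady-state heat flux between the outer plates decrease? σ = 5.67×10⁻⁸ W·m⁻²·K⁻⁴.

Without shield: q₀ = σΔ(T⁴)/(1/ε₁+1/ε₂−1) with denominator 2.200.
With shield the two gaps are in series; the resistances add: (1/ε₁+1/ε_s−1)+(1/ε_s+1/ε₂−1) = 2.536+2.510 = 5.046.
Heat-flux ratio q₀/q = 5.046/2.200.

factor ≈ 2.29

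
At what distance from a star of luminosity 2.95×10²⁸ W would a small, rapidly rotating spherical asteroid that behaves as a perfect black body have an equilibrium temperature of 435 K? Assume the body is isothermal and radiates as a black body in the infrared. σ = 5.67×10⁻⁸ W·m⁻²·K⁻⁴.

For an isothermal black-emitting sphere, (1−a)S·πr² = σ·4πr²·T⁴ ⇒ S = 4σT⁴/(1−a).
S = 4·5.67×10⁻⁸·(435)⁴/1.00 = 8121 W/m².
Flux falls as S = L/(4πd²), so d = √(L/(4πS)) = √(2.95×10²⁸/(4π·8121)).

d ≈ 5.38×10¹¹ m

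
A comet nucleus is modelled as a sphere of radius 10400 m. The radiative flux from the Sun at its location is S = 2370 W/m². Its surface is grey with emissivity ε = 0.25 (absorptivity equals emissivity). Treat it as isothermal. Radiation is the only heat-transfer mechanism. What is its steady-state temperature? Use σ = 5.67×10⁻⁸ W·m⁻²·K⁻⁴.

At equilibrium, absorbed power = emitted power.
Absorbing cross-section = πr² = 3.398×10⁸ m²; emitting surface = 4πr² = 1.359×10⁹ m² (ratio 4).
εS·A_cross = εσ·A_surf·T⁴  ⇒  T⁴ = S/(4σ)   (ε cancels).
T⁴ = 2370/(4·5.67×10⁻⁸) = 1.045×10¹⁰ K⁴.
T = (1.045×10¹⁰)^(1/4).

T ≈ 320 K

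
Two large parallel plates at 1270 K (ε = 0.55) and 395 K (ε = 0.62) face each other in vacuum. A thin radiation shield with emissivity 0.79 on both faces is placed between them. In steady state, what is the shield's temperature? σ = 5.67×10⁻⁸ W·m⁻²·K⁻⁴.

In steady state the net flux on the hot side equals that on the cold side.
σ(T₁⁴−T_s⁴)/D₁ = σ(T_s⁴−T₂⁴)/D₂, with D₁ = 1/ε₁+1/ε_s−1 = 2.084, D₂ = 1/ε_s+1/ε₂−1 = 1.879.
Solve for T_s⁴: T_s⁴ = (D₂·T₁⁴ + D₁·T₂⁴)/(D₁+D₂) = 1.246×10¹² K⁴.

T_s ≈ 1060 K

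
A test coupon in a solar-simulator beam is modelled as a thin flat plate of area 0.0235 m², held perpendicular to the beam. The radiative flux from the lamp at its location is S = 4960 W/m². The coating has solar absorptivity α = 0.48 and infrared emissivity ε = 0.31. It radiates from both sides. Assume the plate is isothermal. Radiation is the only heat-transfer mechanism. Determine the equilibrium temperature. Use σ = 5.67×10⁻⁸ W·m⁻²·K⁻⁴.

T ≈ 510 K

At equilibrium, absorbed power = emitted power.
Absorbing cross-section = A = 0.02350 m²; emitting surface = 2A = 0.04700 m² (ratio 2).
αS·A_cross = εσ·A_surf·T⁴  ⇒  T⁴ = αS/(ε·2σ).
T⁴ = 0.480·4960/(0.31·2·5.67×10⁻⁸) = 6.772×10¹⁰ K⁴.
T = (6.772×10¹⁰)^(1/4).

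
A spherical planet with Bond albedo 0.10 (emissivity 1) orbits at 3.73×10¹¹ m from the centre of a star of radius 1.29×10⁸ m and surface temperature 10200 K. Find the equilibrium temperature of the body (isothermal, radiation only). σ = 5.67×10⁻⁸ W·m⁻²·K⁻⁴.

The star's surface emits σT_*⁴; at distance d the flux is S = σT_*⁴(R_*/d)².
S = 5.67×10⁻⁸·(10200)⁴·(1.29×10⁸/3.73×10¹¹)² = 73.41 W/m².
For an isothermal sphere T⁴ = (1−a)S/(4σ) = 2.913×10⁸ K⁴.

T ≈ 131 K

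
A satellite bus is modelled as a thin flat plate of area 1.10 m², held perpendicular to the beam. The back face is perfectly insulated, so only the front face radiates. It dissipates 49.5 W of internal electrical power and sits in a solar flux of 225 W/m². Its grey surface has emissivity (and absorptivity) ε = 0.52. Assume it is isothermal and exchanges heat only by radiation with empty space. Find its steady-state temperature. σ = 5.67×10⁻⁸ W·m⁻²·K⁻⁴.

At steady state, absorbed solar power + internal power = radiated power.
Absorbed: α·S·A_cross = 0.52·225·1.100 = 128.7 W (cross-section A).
Total input = 128.7 + 49.5 = 178.2 W.
Radiated: εσ·A_surf·T⁴ with A_surf = A = 1.100 m².
T⁴ = 178.2/(0.52·5.67×10⁻⁸·1.100) = 5.495×10⁹ K⁴.

T ≈ 272 K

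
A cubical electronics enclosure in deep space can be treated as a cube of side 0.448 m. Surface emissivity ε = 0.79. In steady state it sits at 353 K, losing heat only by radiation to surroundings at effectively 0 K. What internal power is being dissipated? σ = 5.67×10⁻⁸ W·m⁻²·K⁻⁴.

Steady state: P = εσA T⁴.
A = 6L² = 1.204 m²; T⁴ = (353)⁴ = 1.553×10¹⁰ K⁴.
P = 0.79 × 5.67×10⁻⁸ × 1.204 × 1.553×10¹⁰.

P ≈ 838 W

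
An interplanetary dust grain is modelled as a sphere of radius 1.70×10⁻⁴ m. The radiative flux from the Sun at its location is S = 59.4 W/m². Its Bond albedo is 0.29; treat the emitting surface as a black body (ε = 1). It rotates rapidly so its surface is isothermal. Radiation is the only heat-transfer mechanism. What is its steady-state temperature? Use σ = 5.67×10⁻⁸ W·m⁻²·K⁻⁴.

At equilibrium, absorbed power = emitted power.
Absorbing cross-section = πr² = 9.079×10⁻⁸ m²; emitting surface = 4πr² = 3.632×10⁻⁷ m² (ratio 4).
(1−a)S·A_cross = εσ·A_surf·T⁴  ⇒  T⁴ = (1−a)S/(4σ).
T⁴ = 0.710·59.4/(4·5.67×10⁻⁸) = 1.860×10⁸ K⁴.
T = (1.860×10⁸)^(1/4).

T ≈ 117 K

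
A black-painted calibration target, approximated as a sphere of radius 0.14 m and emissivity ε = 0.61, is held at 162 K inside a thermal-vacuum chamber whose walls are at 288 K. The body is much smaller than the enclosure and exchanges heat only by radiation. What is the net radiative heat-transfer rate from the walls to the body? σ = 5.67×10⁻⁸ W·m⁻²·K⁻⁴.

P_net ≈ 52.7 W

For a small grey body in a large enclosure: P_net = εσA(T_body⁴ − T_wall⁴).
A = 4πr² = 0.2463 m²; T_body⁴ − T_wall⁴ = 6.887×10⁸ − 6.880×10⁹ = -6.191×10⁹ K⁴.
|P_net| = 0.61·5.67×10⁻⁸·0.2463·6.191×10⁹.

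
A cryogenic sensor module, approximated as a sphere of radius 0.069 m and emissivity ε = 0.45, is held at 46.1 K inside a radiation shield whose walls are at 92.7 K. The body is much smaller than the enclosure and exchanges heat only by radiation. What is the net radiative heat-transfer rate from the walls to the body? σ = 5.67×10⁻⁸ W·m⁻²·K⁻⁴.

For a small grey body in a large enclosure: P_net = εσA(T_body⁴ − T_wall⁴).
A = 4πr² = 0.05983 m²; T_body⁴ − T_wall⁴ = 4.517×10⁶ − 7.384×10⁷ = -6.933×10⁷ K⁴.
|P_net| = 0.45·5.67×10⁻⁸·0.05983·6.933×10⁷.

P_net ≈ 0.106 W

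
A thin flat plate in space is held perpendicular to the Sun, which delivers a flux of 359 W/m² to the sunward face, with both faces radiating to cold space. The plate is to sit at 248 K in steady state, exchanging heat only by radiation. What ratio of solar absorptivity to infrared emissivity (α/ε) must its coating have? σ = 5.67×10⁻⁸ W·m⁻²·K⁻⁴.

Balance: αS·A = εσ·2A·T⁴ ⇒ α/ε = 2σT⁴/S.
α/ε = 2·5.67×10⁻⁸·(248)⁴/359 = 2·5.67×10⁻⁸·3.783×10⁹/359.

α/ε ≈ 1.19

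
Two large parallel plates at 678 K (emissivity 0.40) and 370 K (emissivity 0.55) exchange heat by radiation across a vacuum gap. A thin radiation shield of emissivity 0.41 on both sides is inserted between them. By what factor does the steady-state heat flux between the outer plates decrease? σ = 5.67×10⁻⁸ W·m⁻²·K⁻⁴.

factor ≈ 2.17

Without shield: q₀ = σΔ(T⁴)/(1/ε₁+1/ε₂−1) with denominator 3.318.
With shield the two gaps are in series; the resistances add: (1/ε₁+1/ε_s−1)+(1/ε_s+1/ε₂−1) = 3.939+3.257 = 7.196.
Heat-flux ratio q₀/q = 7.196/3.318.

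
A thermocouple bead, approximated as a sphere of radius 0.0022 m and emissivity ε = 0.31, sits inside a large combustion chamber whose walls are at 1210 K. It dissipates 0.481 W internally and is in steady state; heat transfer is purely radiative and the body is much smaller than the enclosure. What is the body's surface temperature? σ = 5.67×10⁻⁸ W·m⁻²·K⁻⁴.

T ≈ 1270 K

For a small grey body in a large enclosure, net radiated power = εσA(T⁴ − T_w⁴).
Steady state: P = εσA(T⁴ − T_w⁴) with A = 4πr² = 6.082×10⁻⁵ m².
T⁴ = P/(εσA) + T_w⁴ = 0.481/(0.31·5.67×10⁻⁸·6.082×10⁻⁵) + (1210)⁴
    = 4.499×10¹¹ + 2.144×10¹² = 2.594×10¹² K⁴.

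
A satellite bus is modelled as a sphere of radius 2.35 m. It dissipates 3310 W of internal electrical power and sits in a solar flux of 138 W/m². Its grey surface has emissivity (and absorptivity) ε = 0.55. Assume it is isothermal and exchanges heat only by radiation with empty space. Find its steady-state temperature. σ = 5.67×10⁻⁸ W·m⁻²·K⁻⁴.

At steady state, absorbed solar power + internal power = radiated power.
Absorbed: α·S·A_cross = 0.55·138·17.35 = 1317 W (cross-section πr²).
Total input = 1317 + 3310 = 4627 W.
Radiated: εσ·A_surf·T⁴ with A_surf = 4πr² = 69.40 m².
T⁴ = 4627/(0.55·5.67×10⁻⁸·69.40) = 2.138×10⁹ K⁴.

T ≈ 215 K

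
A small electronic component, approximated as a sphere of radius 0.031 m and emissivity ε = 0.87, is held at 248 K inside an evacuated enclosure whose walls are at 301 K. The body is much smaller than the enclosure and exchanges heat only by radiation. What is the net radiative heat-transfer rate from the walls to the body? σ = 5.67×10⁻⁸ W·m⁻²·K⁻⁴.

P_net ≈ 2.64 W

For a small grey body in a large enclosure: P_net = εσA(T_body⁴ − T_wall⁴).
A = 4πr² = 0.01208 m²; T_body⁴ − T_wall⁴ = 3.783×10⁹ − 8.209×10⁹ = -4.426×10⁹ K⁴.
|P_net| = 0.87·5.67×10⁻⁸·0.01208·4.426×10⁹.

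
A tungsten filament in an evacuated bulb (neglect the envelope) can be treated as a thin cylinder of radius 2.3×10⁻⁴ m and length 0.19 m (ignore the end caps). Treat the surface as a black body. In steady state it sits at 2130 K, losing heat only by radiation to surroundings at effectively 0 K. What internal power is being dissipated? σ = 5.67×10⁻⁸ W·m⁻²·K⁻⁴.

Steady state: P = εσA T⁴.
A = 2πrL = 2.746×10⁻⁴ m²; T⁴ = (2130)⁴ = 2.058×10¹³ K⁴.
P = 1.0 × 5.67×10⁻⁸ × 2.746×10⁻⁴ × 2.058×10¹³.

P ≈ 320 W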